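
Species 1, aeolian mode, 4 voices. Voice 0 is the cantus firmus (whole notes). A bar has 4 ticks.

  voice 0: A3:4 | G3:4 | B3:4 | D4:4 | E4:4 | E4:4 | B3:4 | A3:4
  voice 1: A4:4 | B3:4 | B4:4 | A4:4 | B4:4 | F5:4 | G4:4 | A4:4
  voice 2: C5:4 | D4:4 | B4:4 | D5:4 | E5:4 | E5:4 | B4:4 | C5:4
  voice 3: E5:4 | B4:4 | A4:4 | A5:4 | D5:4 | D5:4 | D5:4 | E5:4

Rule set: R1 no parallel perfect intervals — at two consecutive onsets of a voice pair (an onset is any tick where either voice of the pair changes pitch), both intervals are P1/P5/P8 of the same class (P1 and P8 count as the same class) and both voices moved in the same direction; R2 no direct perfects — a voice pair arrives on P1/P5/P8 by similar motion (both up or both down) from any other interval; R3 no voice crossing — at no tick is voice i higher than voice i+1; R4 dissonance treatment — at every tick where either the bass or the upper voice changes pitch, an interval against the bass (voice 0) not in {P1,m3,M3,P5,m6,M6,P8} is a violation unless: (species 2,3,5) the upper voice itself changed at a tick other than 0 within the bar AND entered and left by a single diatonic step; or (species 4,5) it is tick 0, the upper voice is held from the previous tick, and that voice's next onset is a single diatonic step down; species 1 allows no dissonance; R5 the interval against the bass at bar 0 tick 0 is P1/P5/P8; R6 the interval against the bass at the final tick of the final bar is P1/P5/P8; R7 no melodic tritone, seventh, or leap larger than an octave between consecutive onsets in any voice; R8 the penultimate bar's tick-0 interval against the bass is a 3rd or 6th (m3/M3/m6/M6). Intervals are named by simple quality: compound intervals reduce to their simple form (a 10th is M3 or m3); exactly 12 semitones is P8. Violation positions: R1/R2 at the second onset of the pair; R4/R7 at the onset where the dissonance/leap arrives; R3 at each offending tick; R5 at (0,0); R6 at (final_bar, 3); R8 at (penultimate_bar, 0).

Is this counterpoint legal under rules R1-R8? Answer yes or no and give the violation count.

No (38 violations)

bar 0: v0=A3 v1=A4 v2=C5 v3=E5 (P5)
bar 1: v0=G3 v1=B3 v2=D4 v3=B4 (M3)
bar 2: v0=B3 v1=B4 v2=B4 v3=A4 (m7)
bar 3: v0=D4 v1=A4 v2=D5 v3=A5 (P5)
bar 4: v0=E4 v1=B4 v2=E5 v3=D5 (m7)
bar 5: v0=E4 v1=F5 v2=E5 v3=D5 (m7)
bar 6: v0=B3 v1=G4 v2=B4 v3=D5 (m3)
bar 7: v0=A3 v1=A4 v2=C5 v3=E5 (P5)
  R5 @ bar0.0: opens on m3
  R2 @ bar1.0: A3/C5 m3 -> G3/D4 P5 similar
  R2 @ bar1.0: A4/E5 P5 -> B3/B4 P8 similar
  R7 @ bar1.0: A4->B3 leap 10st
  R7 @ bar1.0: C5->D4 leap 10st
  R2 @ bar2.0: G3/B3 M3 -> B3/B4 P8 similar
  R2 @ bar2.0: G3/D4 P5 -> B3/B4 P8 similar
  R2 @ bar2.0: B3/D4 m3 -> B4/B4 P1 similar
  R3 @ bar2.0: B4 above A4
  R4 @ bar2.0: B3/A4 m7 untreated
  R3 @ bar2.1: B4 above A4
  R3 @ bar2.2: B4 above A4
  R3 @ bar2.3: B4 above A4
  R1 @ bar3.0: B3/B4 P8 -> D4/D5 P8 similar
  R2 @ bar3.0: B3/A4 m7 -> D4/A5 P5 similar
  R2 @ bar3.0: B4/A4 M2 -> D5/A5 P5 similar
  R1 @ bar4.0: D4/A4 P5 -> E4/B4 P5 similar
  R1 @ bar4.0: D4/D5 P8 -> E4/E5 P8 similar
  R3 @ bar4.0: E5 above D5
  R4 @ bar4.0: E4/D5 m7 untreated
  R3 @ bar4.1: E5 above D5
  R3 @ bar4.2: E5 above D5
  R3 @ bar4.3: E5 above D5
  R3 @ bar5.0: F5 above E5
  R3 @ bar5.0: E5 above D5
  R4 @ bar5.0: E4/F5 m2 untreated
  R7 @ bar5.0: B4->F5 leap 6st
  R3 @ bar5.1: F5 above E5
  R3 @ bar5.1: E5 above D5
  R3 @ bar5.2: F5 above E5
  R3 @ bar5.2: E5 above D5
  R3 @ bar5.3: F5 above E5
  R3 @ bar5.3: E5 above D5
  R1 @ bar6.0: E4/E5 P8 -> B3/B4 P8 similar
  R7 @ bar6.0: F5->G4 leap 10st
  R8 @ bar6.0: penult P8 not 3rd/6th
  R1 @ bar7.0: G4/D5 P5 -> A4/E5 P5 similar
  R6 @ bar7.3: closes on m3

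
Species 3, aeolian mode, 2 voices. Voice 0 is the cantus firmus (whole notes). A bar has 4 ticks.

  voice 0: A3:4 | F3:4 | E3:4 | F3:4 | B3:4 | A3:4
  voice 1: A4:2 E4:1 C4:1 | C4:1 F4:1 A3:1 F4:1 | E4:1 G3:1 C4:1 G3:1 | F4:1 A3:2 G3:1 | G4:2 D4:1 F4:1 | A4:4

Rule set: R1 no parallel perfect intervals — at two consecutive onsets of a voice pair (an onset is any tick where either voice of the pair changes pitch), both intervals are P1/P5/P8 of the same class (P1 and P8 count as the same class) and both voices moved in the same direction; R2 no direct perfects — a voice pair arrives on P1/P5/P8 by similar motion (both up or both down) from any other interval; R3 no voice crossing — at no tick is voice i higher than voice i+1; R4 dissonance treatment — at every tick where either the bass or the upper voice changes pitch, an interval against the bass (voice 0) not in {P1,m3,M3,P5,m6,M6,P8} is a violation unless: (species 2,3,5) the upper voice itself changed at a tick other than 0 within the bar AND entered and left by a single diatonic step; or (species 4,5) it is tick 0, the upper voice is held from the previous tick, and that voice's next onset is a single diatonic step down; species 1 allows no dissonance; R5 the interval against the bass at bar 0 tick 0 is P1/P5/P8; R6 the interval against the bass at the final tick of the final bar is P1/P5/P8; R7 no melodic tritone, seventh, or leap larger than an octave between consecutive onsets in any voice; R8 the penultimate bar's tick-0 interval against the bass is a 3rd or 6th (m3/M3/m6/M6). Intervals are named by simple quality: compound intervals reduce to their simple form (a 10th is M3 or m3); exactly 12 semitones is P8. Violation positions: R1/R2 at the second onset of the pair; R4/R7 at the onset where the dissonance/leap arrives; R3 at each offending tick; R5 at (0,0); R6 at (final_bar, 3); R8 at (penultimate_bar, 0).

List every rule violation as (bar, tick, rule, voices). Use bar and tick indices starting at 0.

bar 0: v0=A3 v1=A4 downbeat P8
bar 1: v0=F3 v1=C4 downbeat P5
bar 2: v0=E3 v1=E4 downbeat P8
bar 3: v0=F3 v1=F4 downbeat P8
bar 4: v0=B3 v1=G4 downbeat m6
bar 5: v0=A3 v1=A4 downbeat P8
  -> R1 @ bar 2 tick 0 v(0, 1): F3/F4 P8 -> E3/E4 P8 similar
  -> R2 @ bar 3 tick 0 v(0, 1): E3/G3 m3 -> F3/F4 P8 similar
  -> R7 @ bar 3 tick 0 v(1,): G3->F4 leap 10st
  -> R4 @ bar 3 tick 3 v(0, 1): F3/G3 M2 untreated
  -> R7 @ bar 4 tick 0 v(0,): F3->B3 leap 6st
  -> R4 @ bar 4 tick 3 v(0, 1): B3/F4 TT untreated

(2, 0, R1, (0, 1))
(3, 0, R2, (0, 1))
(3, 0, R7, (1,))
(3, 3, R4, (0, 1))
(4, 0, R7, (0,))
(4, 3, R4, (0, 1))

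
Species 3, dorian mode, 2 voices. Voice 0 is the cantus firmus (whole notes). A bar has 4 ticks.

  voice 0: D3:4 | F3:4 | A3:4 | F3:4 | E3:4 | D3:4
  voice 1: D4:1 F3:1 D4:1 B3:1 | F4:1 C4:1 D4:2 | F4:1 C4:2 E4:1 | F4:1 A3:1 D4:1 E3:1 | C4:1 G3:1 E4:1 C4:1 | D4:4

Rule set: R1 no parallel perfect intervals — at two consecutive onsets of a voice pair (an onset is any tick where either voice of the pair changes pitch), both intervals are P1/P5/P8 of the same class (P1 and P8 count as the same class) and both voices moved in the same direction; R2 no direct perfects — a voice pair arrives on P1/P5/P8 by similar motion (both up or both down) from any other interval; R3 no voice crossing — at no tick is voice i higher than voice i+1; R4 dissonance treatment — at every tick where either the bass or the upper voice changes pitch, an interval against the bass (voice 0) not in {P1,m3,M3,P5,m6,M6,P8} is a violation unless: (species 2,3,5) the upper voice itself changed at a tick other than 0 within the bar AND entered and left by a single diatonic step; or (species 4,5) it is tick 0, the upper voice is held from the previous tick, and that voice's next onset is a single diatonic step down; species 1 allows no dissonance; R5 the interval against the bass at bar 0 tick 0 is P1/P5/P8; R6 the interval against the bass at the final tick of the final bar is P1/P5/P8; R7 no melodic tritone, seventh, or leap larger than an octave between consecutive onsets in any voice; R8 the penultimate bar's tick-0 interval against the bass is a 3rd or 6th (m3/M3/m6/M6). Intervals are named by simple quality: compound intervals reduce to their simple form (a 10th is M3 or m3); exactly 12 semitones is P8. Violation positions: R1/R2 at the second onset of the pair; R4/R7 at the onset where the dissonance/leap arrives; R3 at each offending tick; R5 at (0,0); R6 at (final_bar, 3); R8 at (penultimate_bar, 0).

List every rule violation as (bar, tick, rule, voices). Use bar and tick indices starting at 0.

bar 0: v0=D3 v1=D4 downbeat P8
bar 1: v0=F3 v1=F4 downbeat P8
bar 2: v0=A3 v1=F4 downbeat m6
bar 3: v0=F3 v1=F4 downbeat P8
bar 4: v0=E3 v1=C4 downbeat m6
bar 5: v0=D3 v1=D4 downbeat P8
  -> R2 @ bar 1 tick 0 v(0, 1): D3/B3 M6 -> F3/F4 P8 similar
  -> R7 @ bar 1 tick 0 v(1,): B3->F4 leap 6st
  -> R3 @ bar 3 tick 3 v(0, 1): F3 above E3
  -> R4 @ bar 3 tick 3 v(0, 1): F3/E3 m2 untreated
  -> R7 @ bar 3 tick 3 v(1,): D4->E3 leap 10st

(1, 0, R2, (0, 1))
(1, 0, R7, (1,))
(3, 3, R3, (0, 1))
(3, 3, R4, (0, 1))
(3, 3, R7, (1,))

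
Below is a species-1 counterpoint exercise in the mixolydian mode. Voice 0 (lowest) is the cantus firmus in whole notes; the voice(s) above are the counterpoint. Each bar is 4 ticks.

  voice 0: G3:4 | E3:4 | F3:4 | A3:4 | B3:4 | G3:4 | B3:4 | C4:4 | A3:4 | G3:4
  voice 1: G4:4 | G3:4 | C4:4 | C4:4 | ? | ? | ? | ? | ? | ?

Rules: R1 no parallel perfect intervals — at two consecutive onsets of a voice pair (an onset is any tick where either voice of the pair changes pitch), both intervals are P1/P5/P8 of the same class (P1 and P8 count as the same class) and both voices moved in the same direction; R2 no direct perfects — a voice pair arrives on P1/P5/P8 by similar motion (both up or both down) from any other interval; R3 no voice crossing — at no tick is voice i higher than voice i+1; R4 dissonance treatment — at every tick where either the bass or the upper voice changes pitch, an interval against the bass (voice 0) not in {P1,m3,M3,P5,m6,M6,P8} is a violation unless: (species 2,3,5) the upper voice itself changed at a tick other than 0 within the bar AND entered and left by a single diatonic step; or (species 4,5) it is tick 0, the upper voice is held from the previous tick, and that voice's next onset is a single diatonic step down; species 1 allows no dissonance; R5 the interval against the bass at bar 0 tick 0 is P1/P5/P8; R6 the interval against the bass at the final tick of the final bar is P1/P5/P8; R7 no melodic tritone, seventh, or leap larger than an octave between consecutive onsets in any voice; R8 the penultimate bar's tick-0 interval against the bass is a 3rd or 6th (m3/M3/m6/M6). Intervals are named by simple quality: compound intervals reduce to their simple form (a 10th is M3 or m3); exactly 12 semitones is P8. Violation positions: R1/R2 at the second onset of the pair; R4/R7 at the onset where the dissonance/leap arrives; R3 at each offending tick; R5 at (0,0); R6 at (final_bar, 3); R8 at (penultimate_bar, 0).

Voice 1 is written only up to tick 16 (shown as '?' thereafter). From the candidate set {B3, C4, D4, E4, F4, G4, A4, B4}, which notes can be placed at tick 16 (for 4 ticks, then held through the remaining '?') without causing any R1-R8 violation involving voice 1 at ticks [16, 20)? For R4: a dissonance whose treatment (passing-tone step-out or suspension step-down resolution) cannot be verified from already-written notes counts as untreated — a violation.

B3: legal
C4: violates R4
D4: legal
E4: violates R4
F4: violates R4
G4: legal
A4: violates R4
B4: violates R2,R7

{B3, D4, G4}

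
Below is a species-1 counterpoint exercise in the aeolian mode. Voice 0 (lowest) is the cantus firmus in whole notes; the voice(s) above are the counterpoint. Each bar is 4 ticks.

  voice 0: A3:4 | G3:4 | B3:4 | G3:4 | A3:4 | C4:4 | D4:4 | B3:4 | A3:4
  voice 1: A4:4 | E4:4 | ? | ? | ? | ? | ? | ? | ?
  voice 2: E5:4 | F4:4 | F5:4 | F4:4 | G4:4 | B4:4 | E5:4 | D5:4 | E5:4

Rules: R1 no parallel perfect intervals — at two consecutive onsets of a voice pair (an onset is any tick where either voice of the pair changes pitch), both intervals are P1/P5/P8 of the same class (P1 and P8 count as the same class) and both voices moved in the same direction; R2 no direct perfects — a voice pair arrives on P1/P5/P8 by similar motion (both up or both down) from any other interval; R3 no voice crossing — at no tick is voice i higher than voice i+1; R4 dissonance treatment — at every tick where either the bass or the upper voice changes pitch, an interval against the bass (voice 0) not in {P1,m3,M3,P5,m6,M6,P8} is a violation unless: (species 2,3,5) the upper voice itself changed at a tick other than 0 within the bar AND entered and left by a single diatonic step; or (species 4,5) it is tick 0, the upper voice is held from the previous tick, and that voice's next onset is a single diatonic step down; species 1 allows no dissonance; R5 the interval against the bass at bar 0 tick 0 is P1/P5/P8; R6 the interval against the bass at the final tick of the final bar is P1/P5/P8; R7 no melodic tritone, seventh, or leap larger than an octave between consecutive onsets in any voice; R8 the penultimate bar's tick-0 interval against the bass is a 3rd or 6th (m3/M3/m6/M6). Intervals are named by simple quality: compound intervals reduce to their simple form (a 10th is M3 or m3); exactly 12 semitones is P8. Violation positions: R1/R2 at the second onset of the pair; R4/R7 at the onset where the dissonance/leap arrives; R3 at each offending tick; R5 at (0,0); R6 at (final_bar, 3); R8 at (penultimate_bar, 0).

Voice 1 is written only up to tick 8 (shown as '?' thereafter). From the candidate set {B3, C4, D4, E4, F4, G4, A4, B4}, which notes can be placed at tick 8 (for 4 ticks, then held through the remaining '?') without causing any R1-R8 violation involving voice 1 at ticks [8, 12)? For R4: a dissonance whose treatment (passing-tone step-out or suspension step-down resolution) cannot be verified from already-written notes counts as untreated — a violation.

B3: legal
C4: violates R4
D4: legal
E4: violates R4
F4: violates R2,R4
G4: legal
A4: violates R4
B4: violates R2

{B3, D4, G4}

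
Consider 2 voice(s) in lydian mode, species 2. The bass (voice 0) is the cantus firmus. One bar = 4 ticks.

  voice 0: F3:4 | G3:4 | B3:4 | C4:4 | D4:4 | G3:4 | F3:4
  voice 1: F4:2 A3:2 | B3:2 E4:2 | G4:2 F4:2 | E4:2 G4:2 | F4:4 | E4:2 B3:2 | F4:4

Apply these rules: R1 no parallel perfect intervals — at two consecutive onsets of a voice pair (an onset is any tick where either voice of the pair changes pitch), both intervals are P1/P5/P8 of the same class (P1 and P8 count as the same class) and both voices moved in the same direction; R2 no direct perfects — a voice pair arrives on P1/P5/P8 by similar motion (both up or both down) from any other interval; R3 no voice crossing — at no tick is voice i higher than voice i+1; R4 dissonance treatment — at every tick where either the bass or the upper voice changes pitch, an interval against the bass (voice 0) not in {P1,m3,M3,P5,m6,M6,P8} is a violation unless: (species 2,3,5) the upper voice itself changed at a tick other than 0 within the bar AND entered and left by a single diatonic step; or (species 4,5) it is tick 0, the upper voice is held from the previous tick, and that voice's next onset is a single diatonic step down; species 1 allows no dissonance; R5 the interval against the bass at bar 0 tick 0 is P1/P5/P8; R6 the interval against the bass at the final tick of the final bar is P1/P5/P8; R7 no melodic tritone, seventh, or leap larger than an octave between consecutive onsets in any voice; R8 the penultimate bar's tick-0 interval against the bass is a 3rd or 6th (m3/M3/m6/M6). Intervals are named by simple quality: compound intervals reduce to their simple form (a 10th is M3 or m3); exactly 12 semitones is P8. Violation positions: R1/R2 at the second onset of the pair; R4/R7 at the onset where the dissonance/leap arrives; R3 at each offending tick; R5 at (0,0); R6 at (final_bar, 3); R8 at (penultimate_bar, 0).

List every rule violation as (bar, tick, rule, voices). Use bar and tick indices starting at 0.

(6, 0, R7, (1,))

bar 0: v0=F3 v1=F4 downbeat P8
bar 1: v0=G3 v1=B3 downbeat M3
bar 2: v0=B3 v1=G4 downbeat m6
bar 3: v0=C4 v1=E4 downbeat M3
bar 4: v0=D4 v1=F4 downbeat m3
bar 5: v0=G3 v1=E4 downbeat M6
bar 6: v0=F3 v1=F4 downbeat P8
  -> R7 @ bar 6 tick 0 v(1,): B3->F4 leap 6st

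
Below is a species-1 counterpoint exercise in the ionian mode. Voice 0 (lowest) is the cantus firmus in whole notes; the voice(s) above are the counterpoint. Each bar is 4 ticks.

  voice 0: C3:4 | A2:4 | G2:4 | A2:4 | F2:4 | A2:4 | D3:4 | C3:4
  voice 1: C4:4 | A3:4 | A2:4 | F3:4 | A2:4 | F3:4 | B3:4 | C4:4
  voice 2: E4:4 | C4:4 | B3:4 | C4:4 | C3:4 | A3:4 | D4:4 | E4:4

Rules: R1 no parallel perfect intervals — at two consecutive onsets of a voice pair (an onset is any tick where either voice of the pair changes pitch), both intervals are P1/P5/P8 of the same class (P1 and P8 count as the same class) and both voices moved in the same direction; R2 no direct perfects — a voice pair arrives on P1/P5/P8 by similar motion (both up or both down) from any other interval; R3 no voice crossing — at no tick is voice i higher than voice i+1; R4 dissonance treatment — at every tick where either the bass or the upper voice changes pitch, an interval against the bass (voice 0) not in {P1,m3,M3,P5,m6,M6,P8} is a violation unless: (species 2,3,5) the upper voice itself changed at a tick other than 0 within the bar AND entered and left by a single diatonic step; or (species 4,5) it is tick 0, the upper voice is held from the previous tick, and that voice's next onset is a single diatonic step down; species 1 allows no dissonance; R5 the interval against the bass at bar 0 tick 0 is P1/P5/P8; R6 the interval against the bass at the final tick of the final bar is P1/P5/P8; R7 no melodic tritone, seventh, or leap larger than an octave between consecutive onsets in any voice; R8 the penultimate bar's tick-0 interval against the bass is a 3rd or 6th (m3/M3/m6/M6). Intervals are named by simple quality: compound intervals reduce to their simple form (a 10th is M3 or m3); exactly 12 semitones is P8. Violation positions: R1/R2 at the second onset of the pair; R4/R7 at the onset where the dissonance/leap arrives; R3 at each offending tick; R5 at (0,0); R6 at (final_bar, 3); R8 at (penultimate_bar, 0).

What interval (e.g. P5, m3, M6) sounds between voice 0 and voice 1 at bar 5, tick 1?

m6

voice 0=A2 voice 1=F3 -> m6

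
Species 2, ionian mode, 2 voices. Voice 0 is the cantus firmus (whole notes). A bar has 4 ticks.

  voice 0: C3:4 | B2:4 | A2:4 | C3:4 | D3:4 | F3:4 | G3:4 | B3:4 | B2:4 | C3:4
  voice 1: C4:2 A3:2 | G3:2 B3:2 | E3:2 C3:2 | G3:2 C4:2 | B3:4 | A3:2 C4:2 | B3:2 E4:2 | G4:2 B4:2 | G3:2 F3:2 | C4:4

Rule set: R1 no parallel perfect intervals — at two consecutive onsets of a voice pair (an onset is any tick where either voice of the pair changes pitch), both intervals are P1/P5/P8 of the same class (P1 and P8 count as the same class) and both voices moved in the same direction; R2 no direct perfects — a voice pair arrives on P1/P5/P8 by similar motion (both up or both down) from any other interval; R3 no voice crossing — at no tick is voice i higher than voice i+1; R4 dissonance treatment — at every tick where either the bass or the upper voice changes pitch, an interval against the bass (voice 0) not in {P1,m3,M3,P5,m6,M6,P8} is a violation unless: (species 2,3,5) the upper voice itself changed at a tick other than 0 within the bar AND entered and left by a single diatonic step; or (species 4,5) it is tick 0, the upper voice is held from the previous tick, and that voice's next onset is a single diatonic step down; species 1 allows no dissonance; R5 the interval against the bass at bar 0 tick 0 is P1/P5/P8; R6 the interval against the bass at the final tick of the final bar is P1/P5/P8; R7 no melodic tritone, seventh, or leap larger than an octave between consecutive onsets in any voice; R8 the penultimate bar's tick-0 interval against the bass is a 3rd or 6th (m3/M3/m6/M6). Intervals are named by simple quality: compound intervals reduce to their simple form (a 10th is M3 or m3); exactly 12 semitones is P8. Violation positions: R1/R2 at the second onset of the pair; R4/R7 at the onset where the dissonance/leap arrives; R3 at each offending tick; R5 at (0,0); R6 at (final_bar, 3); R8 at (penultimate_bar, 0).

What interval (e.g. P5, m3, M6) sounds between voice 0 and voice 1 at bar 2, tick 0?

P5

voice 0=A2 voice 1=E3 -> P5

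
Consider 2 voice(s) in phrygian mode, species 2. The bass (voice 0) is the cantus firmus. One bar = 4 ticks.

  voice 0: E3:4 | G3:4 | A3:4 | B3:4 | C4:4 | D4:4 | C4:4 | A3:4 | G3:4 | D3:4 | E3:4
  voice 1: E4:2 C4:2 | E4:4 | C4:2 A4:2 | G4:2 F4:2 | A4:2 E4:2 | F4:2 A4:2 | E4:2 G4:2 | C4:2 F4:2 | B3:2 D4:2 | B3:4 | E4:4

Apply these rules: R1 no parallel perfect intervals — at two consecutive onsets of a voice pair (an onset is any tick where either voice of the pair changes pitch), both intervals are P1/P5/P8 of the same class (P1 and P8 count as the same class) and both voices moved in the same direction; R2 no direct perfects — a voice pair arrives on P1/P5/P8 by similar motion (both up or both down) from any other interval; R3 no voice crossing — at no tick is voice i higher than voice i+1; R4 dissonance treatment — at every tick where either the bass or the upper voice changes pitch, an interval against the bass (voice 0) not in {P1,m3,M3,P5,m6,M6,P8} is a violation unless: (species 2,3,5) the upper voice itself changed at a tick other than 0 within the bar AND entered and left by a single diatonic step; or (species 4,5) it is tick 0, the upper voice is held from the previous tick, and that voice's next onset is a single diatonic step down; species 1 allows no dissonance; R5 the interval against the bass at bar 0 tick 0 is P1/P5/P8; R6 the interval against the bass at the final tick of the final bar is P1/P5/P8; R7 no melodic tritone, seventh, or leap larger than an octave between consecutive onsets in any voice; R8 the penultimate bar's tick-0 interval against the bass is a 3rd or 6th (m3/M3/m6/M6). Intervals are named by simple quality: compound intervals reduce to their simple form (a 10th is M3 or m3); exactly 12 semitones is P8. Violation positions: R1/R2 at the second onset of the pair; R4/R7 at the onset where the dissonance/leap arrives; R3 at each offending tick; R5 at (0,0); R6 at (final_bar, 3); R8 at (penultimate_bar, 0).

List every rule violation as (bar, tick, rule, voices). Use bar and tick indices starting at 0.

(3, 2, R4, (0, 1))
(8, 0, R7, (1,))
(10, 0, R2, (0, 1))

bar 0: v0=E3 v1=E4 downbeat P8
bar 1: v0=G3 v1=E4 downbeat M6
bar 2: v0=A3 v1=C4 downbeat m3
bar 3: v0=B3 v1=G4 downbeat m6
bar 4: v0=C4 v1=A4 downbeat M6
bar 5: v0=D4 v1=F4 downbeat m3
bar 6: v0=C4 v1=E4 downbeat M3
bar 7: v0=A3 v1=C4 downbeat m3
bar 8: v0=G3 v1=B3 downbeat M3
bar 9: v0=D3 v1=B3 downbeat M6
bar 10: v0=E3 v1=E4 downbeat P8
  -> R4 @ bar 3 tick 2 v(0, 1): B3/F4 TT untreated
  -> R7 @ bar 8 tick 0 v(1,): F4->B3 leap 6st
  -> R2 @ bar 10 tick 0 v(0, 1): D3/B3 M6 -> E3/E4 P8 similar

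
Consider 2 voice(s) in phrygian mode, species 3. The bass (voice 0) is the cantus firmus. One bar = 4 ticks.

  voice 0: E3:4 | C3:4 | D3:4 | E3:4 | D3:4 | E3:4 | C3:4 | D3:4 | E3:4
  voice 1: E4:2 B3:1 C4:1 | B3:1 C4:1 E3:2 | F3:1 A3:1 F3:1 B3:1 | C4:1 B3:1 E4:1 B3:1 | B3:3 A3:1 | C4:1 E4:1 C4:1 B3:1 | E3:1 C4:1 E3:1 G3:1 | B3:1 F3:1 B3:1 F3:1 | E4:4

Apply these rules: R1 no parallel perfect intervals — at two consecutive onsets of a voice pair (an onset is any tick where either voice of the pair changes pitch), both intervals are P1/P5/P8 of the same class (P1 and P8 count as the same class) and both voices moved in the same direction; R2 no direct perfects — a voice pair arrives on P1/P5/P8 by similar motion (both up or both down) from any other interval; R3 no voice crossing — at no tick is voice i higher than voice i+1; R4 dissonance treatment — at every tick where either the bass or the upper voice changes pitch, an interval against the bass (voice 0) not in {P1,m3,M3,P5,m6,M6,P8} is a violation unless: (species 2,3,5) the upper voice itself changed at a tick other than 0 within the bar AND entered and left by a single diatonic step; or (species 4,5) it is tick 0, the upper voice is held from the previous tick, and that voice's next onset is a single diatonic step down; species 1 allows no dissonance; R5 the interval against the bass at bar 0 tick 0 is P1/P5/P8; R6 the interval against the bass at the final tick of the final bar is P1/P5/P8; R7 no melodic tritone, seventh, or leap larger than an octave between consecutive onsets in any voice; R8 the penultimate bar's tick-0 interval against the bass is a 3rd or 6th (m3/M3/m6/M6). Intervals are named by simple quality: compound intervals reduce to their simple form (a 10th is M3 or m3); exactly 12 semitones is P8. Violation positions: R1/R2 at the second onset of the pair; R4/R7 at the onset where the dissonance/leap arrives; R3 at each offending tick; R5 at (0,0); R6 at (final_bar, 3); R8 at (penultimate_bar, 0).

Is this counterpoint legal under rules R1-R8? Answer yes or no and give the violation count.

bar 0: v0=E3 v1=E4 (P8)
bar 1: v0=C3 v1=B3 (M7)
bar 2: v0=D3 v1=F3 (m3)
bar 3: v0=E3 v1=C4 (m6)
bar 4: v0=D3 v1=B3 (M6)
bar 5: v0=E3 v1=C4 (m6)
bar 6: v0=C3 v1=E3 (M3)
bar 7: v0=D3 v1=B3 (M6)
bar 8: v0=E3 v1=E4 (P8)
  R4 @ bar1.0: C3/B3 M7 untreated
  R7 @ bar2.3: F3->B3 leap 6st
  R7 @ bar7.1: B3->F3 leap 6st
  R7 @ bar7.2: F3->B3 leap 6st
  R7 @ bar7.3: B3->F3 leap 6st
  R2 @ bar8.0: D3/F3 m3 -> E3/E4 P8 similar
  R7 @ bar8.0: F3->E4 leap 11st

No (7 violations)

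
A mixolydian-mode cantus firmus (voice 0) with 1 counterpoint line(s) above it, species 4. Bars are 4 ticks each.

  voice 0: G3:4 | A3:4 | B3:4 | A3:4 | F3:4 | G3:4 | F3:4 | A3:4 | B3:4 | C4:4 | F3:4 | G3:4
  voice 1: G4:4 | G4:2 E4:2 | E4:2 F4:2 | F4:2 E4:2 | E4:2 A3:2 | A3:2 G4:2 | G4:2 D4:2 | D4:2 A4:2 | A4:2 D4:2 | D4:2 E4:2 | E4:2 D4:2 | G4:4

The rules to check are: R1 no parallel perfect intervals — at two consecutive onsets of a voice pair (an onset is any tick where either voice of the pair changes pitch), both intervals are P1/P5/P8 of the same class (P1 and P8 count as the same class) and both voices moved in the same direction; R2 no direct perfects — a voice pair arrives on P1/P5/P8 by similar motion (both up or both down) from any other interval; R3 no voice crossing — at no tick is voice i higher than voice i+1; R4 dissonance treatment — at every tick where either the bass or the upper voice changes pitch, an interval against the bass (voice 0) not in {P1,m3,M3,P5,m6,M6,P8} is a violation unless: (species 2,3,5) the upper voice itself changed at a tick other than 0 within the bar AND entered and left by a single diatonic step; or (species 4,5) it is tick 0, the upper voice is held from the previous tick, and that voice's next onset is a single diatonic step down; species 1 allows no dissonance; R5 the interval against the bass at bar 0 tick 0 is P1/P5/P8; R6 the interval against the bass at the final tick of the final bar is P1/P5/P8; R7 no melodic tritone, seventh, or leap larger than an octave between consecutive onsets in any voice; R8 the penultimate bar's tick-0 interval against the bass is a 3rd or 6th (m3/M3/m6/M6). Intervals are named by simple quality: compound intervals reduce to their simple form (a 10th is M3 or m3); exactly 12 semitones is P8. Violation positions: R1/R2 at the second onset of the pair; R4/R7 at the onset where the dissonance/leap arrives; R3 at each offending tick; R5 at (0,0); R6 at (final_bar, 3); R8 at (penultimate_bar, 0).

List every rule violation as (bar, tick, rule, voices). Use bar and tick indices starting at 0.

bar 0: v0=G3 v1=G4 downbeat P8
bar 1: v0=A3 v1=G4 downbeat m7
bar 2: v0=B3 v1=E4 downbeat P4
bar 3: v0=A3 v1=F4 downbeat m6
bar 4: v0=F3 v1=E4 downbeat M7
bar 5: v0=G3 v1=A3 downbeat M2
bar 6: v0=F3 v1=G4 downbeat M2
bar 7: v0=A3 v1=D4 downbeat P4
bar 8: v0=B3 v1=A4 downbeat m7
bar 9: v0=C4 v1=D4 downbeat M2
bar 10: v0=F3 v1=E4 downbeat M7
bar 11: v0=G3 v1=G4 downbeat P8
  -> R4 @ bar 1 tick 0 v(0, 1): A3/G4 m7 untreated
  -> R4 @ bar 2 tick 0 v(0, 1): B3/E4 P4 untreated
  -> R4 @ bar 2 tick 2 v(0, 1): B3/F4 TT untreated
  -> R4 @ bar 4 tick 0 v(0, 1): F3/E4 M7 untreated
  -> R4 @ bar 5 tick 0 v(0, 1): G3/A3 M2 untreated
  -> R7 @ bar 5 tick 2 v(1,): A3->G4 leap 10st
  -> R4 @ bar 6 tick 0 v(0, 1): F3/G4 M2 untreated
  -> R4 @ bar 7 tick 0 v(0, 1): A3/D4 P4 untreated
  -> R4 @ bar 8 tick 0 v(0, 1): B3/A4 m7 untreated
  -> R4 @ bar 9 tick 0 v(0, 1): C4/D4 M2 untreated
  -> R8 @ bar 10 tick 0 v(0, 1): penult M7 not 3rd/6th
  -> R2 @ bar 11 tick 0 v(0, 1): F3/D4 M6 -> G3/G4 P8 similar

(1, 0, R4, (0, 1))
(2, 0, R4, (0, 1))
(2, 2, R4, (0, 1))
(4, 0, R4, (0, 1))
(5, 0, R4, (0, 1))
(5, 2, R7, (1,))
(6, 0, R4, (0, 1))
(7, 0, R4, (0, 1))
(8, 0, R4, (0, 1))
(9, 0, R4, (0, 1))
(10, 0, R8, (0, 1))
(11, 0, R2, (0, 1))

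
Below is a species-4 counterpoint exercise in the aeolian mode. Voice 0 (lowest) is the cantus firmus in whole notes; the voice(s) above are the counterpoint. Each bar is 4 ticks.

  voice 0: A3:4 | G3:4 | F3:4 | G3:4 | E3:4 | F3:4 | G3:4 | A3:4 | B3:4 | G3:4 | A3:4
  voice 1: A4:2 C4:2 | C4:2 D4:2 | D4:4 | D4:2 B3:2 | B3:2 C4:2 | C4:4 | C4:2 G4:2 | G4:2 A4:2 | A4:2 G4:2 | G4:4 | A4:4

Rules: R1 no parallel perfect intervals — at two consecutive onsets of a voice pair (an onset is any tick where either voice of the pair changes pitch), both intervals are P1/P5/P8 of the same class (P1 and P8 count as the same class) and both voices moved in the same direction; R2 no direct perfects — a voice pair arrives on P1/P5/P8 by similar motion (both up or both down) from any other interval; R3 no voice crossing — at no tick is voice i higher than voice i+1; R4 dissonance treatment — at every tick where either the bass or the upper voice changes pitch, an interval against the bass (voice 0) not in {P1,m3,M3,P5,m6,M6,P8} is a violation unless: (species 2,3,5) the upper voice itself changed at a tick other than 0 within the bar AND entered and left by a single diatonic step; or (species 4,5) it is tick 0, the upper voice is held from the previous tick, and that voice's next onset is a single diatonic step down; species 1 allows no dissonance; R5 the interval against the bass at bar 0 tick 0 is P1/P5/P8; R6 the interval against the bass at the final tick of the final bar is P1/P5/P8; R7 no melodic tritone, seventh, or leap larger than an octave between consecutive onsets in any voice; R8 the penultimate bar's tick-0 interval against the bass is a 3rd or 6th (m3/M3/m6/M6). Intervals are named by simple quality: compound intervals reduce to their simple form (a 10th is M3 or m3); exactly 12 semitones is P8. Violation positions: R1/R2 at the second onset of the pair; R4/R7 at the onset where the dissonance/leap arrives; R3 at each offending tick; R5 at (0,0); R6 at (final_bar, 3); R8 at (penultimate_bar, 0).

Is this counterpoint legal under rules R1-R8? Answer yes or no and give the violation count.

No (5 violations)

bar 0: v0=A3 v1=A4 (P8)
bar 1: v0=G3 v1=C4 (P4)
bar 2: v0=F3 v1=D4 (M6)
bar 3: v0=G3 v1=D4 (P5)
bar 4: v0=E3 v1=B3 (P5)
bar 5: v0=F3 v1=C4 (P5)
bar 6: v0=G3 v1=C4 (P4)
bar 7: v0=A3 v1=G4 (m7)
bar 8: v0=B3 v1=A4 (m7)
bar 9: v0=G3 v1=G4 (P8)
bar 10: v0=A3 v1=A4 (P8)
  R4 @ bar1.0: G3/C4 P4 untreated
  R4 @ bar6.0: G3/C4 P4 untreated
  R4 @ bar7.0: A3/G4 m7 untreated
  R8 @ bar9.0: penult P8 not 3rd/6th
  R1 @ bar10.0: G3/G4 P8 -> A3/A4 P8 similar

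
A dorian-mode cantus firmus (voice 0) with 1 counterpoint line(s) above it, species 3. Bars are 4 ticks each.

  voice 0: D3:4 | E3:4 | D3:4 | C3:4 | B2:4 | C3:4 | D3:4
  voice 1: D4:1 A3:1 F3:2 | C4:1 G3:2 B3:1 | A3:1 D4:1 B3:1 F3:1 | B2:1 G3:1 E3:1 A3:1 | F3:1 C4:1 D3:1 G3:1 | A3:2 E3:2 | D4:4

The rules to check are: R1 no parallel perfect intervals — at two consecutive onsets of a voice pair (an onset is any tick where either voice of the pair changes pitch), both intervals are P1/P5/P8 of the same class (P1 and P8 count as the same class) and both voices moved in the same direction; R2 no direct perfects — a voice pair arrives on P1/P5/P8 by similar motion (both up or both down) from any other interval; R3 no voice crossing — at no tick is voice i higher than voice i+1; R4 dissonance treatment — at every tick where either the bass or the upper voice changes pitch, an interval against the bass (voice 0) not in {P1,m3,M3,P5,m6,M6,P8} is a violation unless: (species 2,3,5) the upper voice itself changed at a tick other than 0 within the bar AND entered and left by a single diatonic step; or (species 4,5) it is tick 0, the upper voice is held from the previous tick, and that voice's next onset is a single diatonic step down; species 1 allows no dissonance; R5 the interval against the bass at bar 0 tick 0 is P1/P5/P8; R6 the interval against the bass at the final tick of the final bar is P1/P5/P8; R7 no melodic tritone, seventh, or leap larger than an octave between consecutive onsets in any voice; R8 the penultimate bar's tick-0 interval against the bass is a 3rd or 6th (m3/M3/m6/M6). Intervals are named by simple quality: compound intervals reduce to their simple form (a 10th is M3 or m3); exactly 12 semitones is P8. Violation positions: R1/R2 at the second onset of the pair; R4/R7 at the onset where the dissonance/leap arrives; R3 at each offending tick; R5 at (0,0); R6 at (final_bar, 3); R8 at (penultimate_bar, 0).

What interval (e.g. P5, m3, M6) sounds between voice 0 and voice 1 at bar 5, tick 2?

M3

voice 0=C3 voice 1=E3 -> M3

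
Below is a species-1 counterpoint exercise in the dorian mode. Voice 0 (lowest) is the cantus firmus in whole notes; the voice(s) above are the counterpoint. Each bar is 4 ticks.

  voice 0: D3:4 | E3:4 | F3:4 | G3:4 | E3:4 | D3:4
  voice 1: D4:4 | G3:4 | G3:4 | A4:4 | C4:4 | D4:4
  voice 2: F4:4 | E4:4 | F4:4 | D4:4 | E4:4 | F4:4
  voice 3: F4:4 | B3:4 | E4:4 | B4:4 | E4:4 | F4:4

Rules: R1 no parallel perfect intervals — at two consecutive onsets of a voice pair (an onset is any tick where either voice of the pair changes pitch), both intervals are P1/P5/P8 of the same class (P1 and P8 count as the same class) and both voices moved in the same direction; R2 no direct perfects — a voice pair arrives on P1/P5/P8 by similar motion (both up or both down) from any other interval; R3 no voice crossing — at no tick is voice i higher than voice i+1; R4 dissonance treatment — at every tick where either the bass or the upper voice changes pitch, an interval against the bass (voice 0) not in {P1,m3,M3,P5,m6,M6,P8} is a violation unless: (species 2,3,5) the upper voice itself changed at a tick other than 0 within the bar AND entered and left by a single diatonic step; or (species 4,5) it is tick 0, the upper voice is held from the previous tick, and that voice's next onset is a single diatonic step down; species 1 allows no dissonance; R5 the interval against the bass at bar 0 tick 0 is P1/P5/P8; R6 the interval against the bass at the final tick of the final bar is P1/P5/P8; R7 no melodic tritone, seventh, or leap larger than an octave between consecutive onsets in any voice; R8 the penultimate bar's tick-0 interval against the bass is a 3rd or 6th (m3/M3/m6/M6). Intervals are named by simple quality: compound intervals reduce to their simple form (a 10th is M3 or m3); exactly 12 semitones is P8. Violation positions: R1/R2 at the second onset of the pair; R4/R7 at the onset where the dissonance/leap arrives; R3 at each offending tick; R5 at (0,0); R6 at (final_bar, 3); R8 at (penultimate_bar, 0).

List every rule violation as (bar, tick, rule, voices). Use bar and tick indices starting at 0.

(0, 0, R5, (0, 2))
(0, 0, R5, (0, 3))
(1, 0, R3, (2, 3))
(1, 0, R7, (3,))
(1, 1, R3, (2, 3))
(1, 2, R3, (2, 3))
(1, 3, R3, (2, 3))
(2, 0, R1, (0, 2))
(2, 0, R3, (2, 3))
(2, 0, R4, (0, 1))
(2, 0, R4, (0, 3))
(2, 1, R3, (2, 3))
(2, 2, R3, (2, 3))
(2, 3, R3, (2, 3))
(3, 0, R3, (1, 2))
(3, 0, R4, (0, 1))
(3, 0, R7, (1,))
(3, 1, R3, (1, 2))
(3, 2, R3, (1, 2))
(3, 3, R3, (1, 2))
(4, 0, R2, (0, 3))
(4, 0, R8, (0, 2))
(4, 0, R8, (0, 3))
(5, 0, R1, (2, 3))
(5, 3, R6, (0, 2))
(5, 3, R6, (0, 3))

bar 0: v0=D3 v1=D4 v2=F4 v3=F4 downbeat m3
bar 1: v0=E3 v1=G3 v2=E4 v3=B3 downbeat P5
bar 2: v0=F3 v1=G3 v2=F4 v3=E4 downbeat M7
bar 3: v0=G3 v1=A4 v2=D4 v3=B4 downbeat M3
bar 4: v0=E3 v1=C4 v2=E4 v3=E4 downbeat P8
bar 5: v0=D3 v1=D4 v2=F4 v3=F4 downbeat m3
  -> R5 @ bar 0 tick 0 v(0, 2): opens on m3
  -> R5 @ bar 0 tick 0 v(0, 3): opens on m3
  -> R3 @ bar 1 tick 0 v(2, 3): E4 above B3
  -> R7 @ bar 1 tick 0 v(3,): F4->B3 leap 6st
  -> R3 @ bar 1 tick 1 v(2, 3): E4 above B3
  -> R3 @ bar 1 tick 2 v(2, 3): E4 above B3
  -> R3 @ bar 1 tick 3 v(2, 3): E4 above B3
  -> R1 @ bar 2 tick 0 v(0, 2): E3/E4 P8 -> F3/F4 P8 similar
  -> R3 @ bar 2 tick 0 v(2, 3): F4 above E4
  -> R4 @ bar 2 tick 0 v(0, 1): F3/G3 M2 untreated
  -> R4 @ bar 2 tick 0 v(0, 3): F3/E4 M7 untreated
  -> R3 @ bar 2 tick 1 v(2, 3): F4 above E4
  -> R3 @ bar 2 tick 2 v(2, 3): F4 above E4
  -> R3 @ bar 2 tick 3 v(2, 3): F4 above E4
  -> R3 @ bar 3 tick 0 v(1, 2): A4 above D4
  -> R4 @ bar 3 tick 0 v(0, 1): G3/A4 M2 untreated
  -> R7 @ bar 3 tick 0 v(1,): G3->A4 leap 14st
  -> R3 @ bar 3 tick 1 v(1, 2): A4 above D4
  -> R3 @ bar 3 tick 2 v(1, 2): A4 above D4
  -> R3 @ bar 3 tick 3 v(1, 2): A4 above D4
  -> R2 @ bar 4 tick 0 v(0, 3): G3/B4 M3 -> E3/E4 P8 similar
  -> R8 @ bar 4 tick 0 v(0, 2): penult P8 not 3rd/6th
  -> R8 @ bar 4 tick 0 v(0, 3): penult P8 not 3rd/6th
  -> R1 @ bar 5 tick 0 v(2, 3): E4/E4 P1 -> F4/F4 P1 similar
  -> R6 @ bar 5 tick 3 v(0, 2): closes on m3
  -> R6 @ bar 5 tick 3 v(0, 3): closes on m3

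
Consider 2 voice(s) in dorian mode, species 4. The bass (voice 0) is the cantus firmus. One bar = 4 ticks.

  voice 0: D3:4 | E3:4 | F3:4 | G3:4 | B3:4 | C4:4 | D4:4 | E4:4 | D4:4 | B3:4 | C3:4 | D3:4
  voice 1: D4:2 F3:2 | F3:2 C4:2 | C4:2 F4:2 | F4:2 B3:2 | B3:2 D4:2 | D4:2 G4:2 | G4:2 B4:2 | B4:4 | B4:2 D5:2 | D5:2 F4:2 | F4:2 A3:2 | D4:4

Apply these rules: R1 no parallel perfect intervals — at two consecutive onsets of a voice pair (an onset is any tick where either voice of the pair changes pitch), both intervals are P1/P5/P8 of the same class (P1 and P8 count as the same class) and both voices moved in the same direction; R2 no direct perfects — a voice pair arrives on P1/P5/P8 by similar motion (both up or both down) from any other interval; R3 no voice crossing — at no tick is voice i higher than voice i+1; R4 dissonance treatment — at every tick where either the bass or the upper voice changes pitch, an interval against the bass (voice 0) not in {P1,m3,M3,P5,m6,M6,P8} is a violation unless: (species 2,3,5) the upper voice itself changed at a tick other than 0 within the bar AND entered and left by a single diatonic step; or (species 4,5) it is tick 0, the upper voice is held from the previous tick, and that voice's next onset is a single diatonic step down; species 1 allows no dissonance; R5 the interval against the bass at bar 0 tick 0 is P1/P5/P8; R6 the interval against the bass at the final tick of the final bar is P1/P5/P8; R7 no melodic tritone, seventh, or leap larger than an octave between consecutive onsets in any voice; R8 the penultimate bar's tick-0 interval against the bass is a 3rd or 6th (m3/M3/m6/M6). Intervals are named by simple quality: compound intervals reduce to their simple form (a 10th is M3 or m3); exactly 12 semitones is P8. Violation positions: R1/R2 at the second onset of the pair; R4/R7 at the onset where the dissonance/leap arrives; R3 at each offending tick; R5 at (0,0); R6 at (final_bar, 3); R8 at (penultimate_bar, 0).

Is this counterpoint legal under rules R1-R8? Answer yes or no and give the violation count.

bar 0: v0=D3 v1=D4 (P8)
bar 1: v0=E3 v1=F3 (m2)
bar 2: v0=F3 v1=C4 (P5)
bar 3: v0=G3 v1=F4 (m7)
bar 4: v0=B3 v1=B3 (P1)
bar 5: v0=C4 v1=D4 (M2)
bar 6: v0=D4 v1=G4 (P4)
bar 7: v0=E4 v1=B4 (P5)
bar 8: v0=D4 v1=B4 (M6)
bar 9: v0=B3 v1=D5 (m3)
bar 10: v0=C3 v1=F4 (P4)
bar 11: v0=D3 v1=D4 (P8)
  R4 @ bar1.0: E3/F3 m2 untreated
  R4 @ bar3.0: G3/F4 m7 untreated
  R7 @ bar3.2: F4->B3 leap 6st
  R4 @ bar5.0: C4/D4 M2 untreated
  R4 @ bar6.0: D4/G4 P4 untreated
  R4 @ bar9.2: B3/F4 TT untreated
  R4 @ bar10.0: C3/F4 P4 untreated
  R7 @ bar10.0: B3->C3 leap 11st
  R8 @ bar10.0: penult P4 not 3rd/6th
  R2 @ bar11.0: C3/A3 M6 -> D3/D4 P8 similar

No (10 violations)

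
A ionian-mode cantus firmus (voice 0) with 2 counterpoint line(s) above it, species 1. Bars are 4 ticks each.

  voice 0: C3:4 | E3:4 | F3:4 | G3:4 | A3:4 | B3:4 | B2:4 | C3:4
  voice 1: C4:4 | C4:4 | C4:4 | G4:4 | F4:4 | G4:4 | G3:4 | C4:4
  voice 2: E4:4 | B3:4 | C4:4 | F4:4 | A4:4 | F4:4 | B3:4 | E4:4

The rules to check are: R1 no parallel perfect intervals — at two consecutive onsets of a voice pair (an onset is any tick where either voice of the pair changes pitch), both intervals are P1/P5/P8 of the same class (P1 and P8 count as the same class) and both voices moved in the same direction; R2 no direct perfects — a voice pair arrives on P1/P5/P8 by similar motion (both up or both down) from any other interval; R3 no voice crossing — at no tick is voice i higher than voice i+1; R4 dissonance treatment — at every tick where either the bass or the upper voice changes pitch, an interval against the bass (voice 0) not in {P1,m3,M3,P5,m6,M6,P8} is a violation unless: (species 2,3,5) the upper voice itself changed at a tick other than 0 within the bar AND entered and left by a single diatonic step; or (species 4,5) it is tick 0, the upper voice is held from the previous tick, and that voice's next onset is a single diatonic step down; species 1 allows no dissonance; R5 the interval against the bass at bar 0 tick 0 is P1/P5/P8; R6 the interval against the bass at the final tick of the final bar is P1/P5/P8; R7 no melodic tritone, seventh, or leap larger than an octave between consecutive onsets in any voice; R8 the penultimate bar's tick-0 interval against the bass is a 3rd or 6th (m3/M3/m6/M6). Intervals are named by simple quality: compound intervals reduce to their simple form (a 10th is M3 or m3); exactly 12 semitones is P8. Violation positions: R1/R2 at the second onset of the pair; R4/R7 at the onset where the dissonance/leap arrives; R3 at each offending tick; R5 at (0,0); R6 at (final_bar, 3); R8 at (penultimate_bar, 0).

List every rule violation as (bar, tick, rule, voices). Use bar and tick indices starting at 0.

(0, 0, R5, (0, 2))
(1, 0, R3, (1, 2))
(1, 1, R3, (1, 2))
(1, 2, R3, (1, 2))
(1, 3, R3, (1, 2))
(2, 0, R1, (0, 2))
(3, 0, R2, (0, 1))
(3, 0, R3, (1, 2))
(3, 0, R4, (0, 2))
(3, 1, R3, (1, 2))
(3, 2, R3, (1, 2))
(3, 3, R3, (1, 2))
(4, 0, R2, (0, 2))
(5, 0, R3, (1, 2))
(5, 0, R4, (0, 2))
(5, 1, R3, (1, 2))
(5, 2, R3, (1, 2))
(5, 3, R3, (1, 2))
(6, 0, R2, (0, 2))
(6, 0, R7, (2,))
(6, 0, R8, (0, 2))
(7, 0, R2, (0, 1))
(7, 3, R6, (0, 2))

bar 0: v0=C3 v1=C4 v2=E4 downbeat M3
bar 1: v0=E3 v1=C4 v2=B3 downbeat P5
bar 2: v0=F3 v1=C4 v2=C4 downbeat P5
bar 3: v0=G3 v1=G4 v2=F4 downbeat m7
bar 4: v0=A3 v1=F4 v2=A4 downbeat P8
bar 5: v0=B3 v1=G4 v2=F4 downbeat TT
bar 6: v0=B2 v1=G3 v2=B3 downbeat P8
bar 7: v0=C3 v1=C4 v2=E4 downbeat M3
  -> R5 @ bar 0 tick 0 v(0, 2): opens on M3
  -> R3 @ bar 1 tick 0 v(1, 2): C4 above B3
  -> R3 @ bar 1 tick 1 v(1, 2): C4 above B3
  -> R3 @ bar 1 tick 2 v(1, 2): C4 above B3
  -> R3 @ bar 1 tick 3 v(1, 2): C4 above B3
  -> R1 @ bar 2 tick 0 v(0, 2): E3/B3 P5 -> F3/C4 P5 similar
  -> R2 @ bar 3 tick 0 v(0, 1): F3/C4 P5 -> G3/G4 P8 similar
  -> R3 @ bar 3 tick 0 v(1, 2): G4 above F4
  -> R4 @ bar 3 tick 0 v(0, 2): G3/F4 m7 untreated
  -> R3 @ bar 3 tick 1 v(1, 2): G4 above F4
  -> R3 @ bar 3 tick 2 v(1, 2): G4 above F4
  -> R3 @ bar 3 tick 3 v(1, 2): G4 above F4
  -> R2 @ bar 4 tick 0 v(0, 2): G3/F4 m7 -> A3/A4 P8 similar
  -> R3 @ bar 5 tick 0 v(1, 2): G4 above F4
  -> R4 @ bar 5 tick 0 v(0, 2): B3/F4 TT untreated
  -> R3 @ bar 5 tick 1 v(1, 2): G4 above F4
  -> R3 @ bar 5 tick 2 v(1, 2): G4 above F4
  -> R3 @ bar 5 tick 3 v(1, 2): G4 above F4
  -> R2 @ bar 6 tick 0 v(0, 2): B3/F4 TT -> B2/B3 P8 similar
  -> R7 @ bar 6 tick 0 v(2,): F4->B3 leap 6st
  -> R8 @ bar 6 tick 0 v(0, 2): penult P8 not 3rd/6th
  -> R2 @ bar 7 tick 0 v(0, 1): B2/G3 m6 -> C3/C4 P8 similar
  -> R6 @ bar 7 tick 3 v(0, 2): closes on M3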